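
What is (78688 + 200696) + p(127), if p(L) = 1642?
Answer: 281026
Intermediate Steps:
(78688 + 200696) + p(127) = (78688 + 200696) + 1642 = 279384 + 1642 = 281026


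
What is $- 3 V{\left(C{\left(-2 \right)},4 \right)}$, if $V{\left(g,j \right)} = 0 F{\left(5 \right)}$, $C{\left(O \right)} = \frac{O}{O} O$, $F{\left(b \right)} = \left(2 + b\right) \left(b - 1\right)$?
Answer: $0$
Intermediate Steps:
$F{\left(b \right)} = \left(-1 + b\right) \left(2 + b\right)$ ($F{\left(b \right)} = \left(2 + b\right) \left(-1 + b\right) = \left(-1 + b\right) \left(2 + b\right)$)
$C{\left(O \right)} = O$ ($C{\left(O \right)} = 1 O = O$)
$V{\left(g,j \right)} = 0$ ($V{\left(g,j \right)} = 0 \left(-2 + 5 + 5^{2}\right) = 0 \left(-2 + 5 + 25\right) = 0 \cdot 28 = 0$)
$- 3 V{\left(C{\left(-2 \right)},4 \right)} = \left(-3\right) 0 = 0$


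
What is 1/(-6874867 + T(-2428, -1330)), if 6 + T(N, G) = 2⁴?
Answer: -1/6874857 ≈ -1.4546e-7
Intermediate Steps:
T(N, G) = 10 (T(N, G) = -6 + 2⁴ = -6 + 16 = 10)
1/(-6874867 + T(-2428, -1330)) = 1/(-6874867 + 10) = 1/(-6874857) = -1/6874857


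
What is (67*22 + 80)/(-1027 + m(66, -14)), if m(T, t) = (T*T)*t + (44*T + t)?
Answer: -518/19707 ≈ -0.026285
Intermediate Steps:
m(T, t) = t + 44*T + t*T² (m(T, t) = T²*t + (t + 44*T) = t*T² + (t + 44*T) = t + 44*T + t*T²)
(67*22 + 80)/(-1027 + m(66, -14)) = (67*22 + 80)/(-1027 + (-14 + 44*66 - 14*66²)) = (1474 + 80)/(-1027 + (-14 + 2904 - 14*4356)) = 1554/(-1027 + (-14 + 2904 - 60984)) = 1554/(-1027 - 58094) = 1554/(-59121) = 1554*(-1/59121) = -518/19707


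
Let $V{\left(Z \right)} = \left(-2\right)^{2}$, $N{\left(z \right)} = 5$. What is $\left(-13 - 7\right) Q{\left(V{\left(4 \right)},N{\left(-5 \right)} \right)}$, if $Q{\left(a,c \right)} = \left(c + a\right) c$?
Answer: $-900$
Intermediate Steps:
$V{\left(Z \right)} = 4$
$Q{\left(a,c \right)} = c \left(a + c\right)$ ($Q{\left(a,c \right)} = \left(a + c\right) c = c \left(a + c\right)$)
$\left(-13 - 7\right) Q{\left(V{\left(4 \right)},N{\left(-5 \right)} \right)} = \left(-13 - 7\right) 5 \left(4 + 5\right) = - 20 \cdot 5 \cdot 9 = \left(-20\right) 45 = -900$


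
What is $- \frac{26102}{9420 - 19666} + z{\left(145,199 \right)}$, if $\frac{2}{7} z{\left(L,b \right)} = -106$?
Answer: $- \frac{1887582}{5123} \approx -368.45$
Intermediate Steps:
$z{\left(L,b \right)} = -371$ ($z{\left(L,b \right)} = \frac{7}{2} \left(-106\right) = -371$)
$- \frac{26102}{9420 - 19666} + z{\left(145,199 \right)} = - \frac{26102}{9420 - 19666} - 371 = - \frac{26102}{-10246} - 371 = \left(-26102\right) \left(- \frac{1}{10246}\right) - 371 = \frac{13051}{5123} - 371 = - \frac{1887582}{5123}$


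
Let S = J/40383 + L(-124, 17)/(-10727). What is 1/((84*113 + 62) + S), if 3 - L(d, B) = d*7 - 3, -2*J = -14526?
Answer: 48132049/459858331197 ≈ 0.00010467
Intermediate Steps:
J = 7263 (J = -½*(-14526) = 7263)
L(d, B) = 6 - 7*d (L(d, B) = 3 - (d*7 - 3) = 3 - (7*d - 3) = 3 - (-3 + 7*d) = 3 + (3 - 7*d) = 6 - 7*d)
S = 4735051/48132049 (S = 7263/40383 + (6 - 7*(-124))/(-10727) = 7263*(1/40383) + (6 + 868)*(-1/10727) = 807/4487 + 874*(-1/10727) = 807/4487 - 874/10727 = 4735051/48132049 ≈ 0.098376)
1/((84*113 + 62) + S) = 1/((84*113 + 62) + 4735051/48132049) = 1/((9492 + 62) + 4735051/48132049) = 1/(9554 + 4735051/48132049) = 1/(459858331197/48132049) = 48132049/459858331197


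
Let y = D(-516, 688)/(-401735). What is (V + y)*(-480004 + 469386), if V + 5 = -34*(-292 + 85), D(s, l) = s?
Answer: -30000126622478/401735 ≈ -7.4676e+7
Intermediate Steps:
V = 7033 (V = -5 - 34*(-292 + 85) = -5 - 34*(-207) = -5 + 7038 = 7033)
y = 516/401735 (y = -516/(-401735) = -516*(-1/401735) = 516/401735 ≈ 0.0012844)
(V + y)*(-480004 + 469386) = (7033 + 516/401735)*(-480004 + 469386) = (2825402771/401735)*(-10618) = -30000126622478/401735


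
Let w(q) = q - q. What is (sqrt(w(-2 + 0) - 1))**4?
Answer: 1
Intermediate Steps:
w(q) = 0
(sqrt(w(-2 + 0) - 1))**4 = (sqrt(0 - 1))**4 = (sqrt(-1))**4 = I**4 = 1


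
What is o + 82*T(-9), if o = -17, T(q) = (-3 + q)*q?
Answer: 8839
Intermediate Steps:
T(q) = q*(-3 + q)
o + 82*T(-9) = -17 + 82*(-9*(-3 - 9)) = -17 + 82*(-9*(-12)) = -17 + 82*108 = -17 + 8856 = 8839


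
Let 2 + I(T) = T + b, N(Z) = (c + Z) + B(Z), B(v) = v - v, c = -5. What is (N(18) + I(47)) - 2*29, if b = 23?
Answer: 23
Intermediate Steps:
B(v) = 0
N(Z) = -5 + Z (N(Z) = (-5 + Z) + 0 = -5 + Z)
I(T) = 21 + T (I(T) = -2 + (T + 23) = -2 + (23 + T) = 21 + T)
(N(18) + I(47)) - 2*29 = ((-5 + 18) + (21 + 47)) - 2*29 = (13 + 68) - 58 = 81 - 58 = 23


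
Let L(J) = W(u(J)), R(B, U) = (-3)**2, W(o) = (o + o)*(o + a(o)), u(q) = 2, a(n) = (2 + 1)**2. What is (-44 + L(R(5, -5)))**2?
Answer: 0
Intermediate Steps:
a(n) = 9 (a(n) = 3**2 = 9)
W(o) = 2*o*(9 + o) (W(o) = (o + o)*(o + 9) = (2*o)*(9 + o) = 2*o*(9 + o))
R(B, U) = 9
L(J) = 44 (L(J) = 2*2*(9 + 2) = 2*2*11 = 44)
(-44 + L(R(5, -5)))**2 = (-44 + 44)**2 = 0**2 = 0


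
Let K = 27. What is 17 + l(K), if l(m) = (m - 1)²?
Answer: 693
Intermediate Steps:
l(m) = (-1 + m)²
17 + l(K) = 17 + (-1 + 27)² = 17 + 26² = 17 + 676 = 693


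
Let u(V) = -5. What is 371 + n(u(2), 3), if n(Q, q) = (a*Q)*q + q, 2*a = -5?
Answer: 823/2 ≈ 411.50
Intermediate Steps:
a = -5/2 (a = (1/2)*(-5) = -5/2 ≈ -2.5000)
n(Q, q) = q - 5*Q*q/2 (n(Q, q) = (-5*Q/2)*q + q = -5*Q*q/2 + q = q - 5*Q*q/2)
371 + n(u(2), 3) = 371 + (1/2)*3*(2 - 5*(-5)) = 371 + (1/2)*3*(2 + 25) = 371 + (1/2)*3*27 = 371 + 81/2 = 823/2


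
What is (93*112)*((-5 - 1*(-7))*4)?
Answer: 83328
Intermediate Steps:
(93*112)*((-5 - 1*(-7))*4) = 10416*((-5 + 7)*4) = 10416*(2*4) = 10416*8 = 83328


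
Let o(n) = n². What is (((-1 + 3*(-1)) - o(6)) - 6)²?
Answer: 2116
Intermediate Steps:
(((-1 + 3*(-1)) - o(6)) - 6)² = (((-1 + 3*(-1)) - 1*6²) - 6)² = (((-1 - 3) - 1*36) - 6)² = ((-4 - 36) - 6)² = (-40 - 6)² = (-46)² = 2116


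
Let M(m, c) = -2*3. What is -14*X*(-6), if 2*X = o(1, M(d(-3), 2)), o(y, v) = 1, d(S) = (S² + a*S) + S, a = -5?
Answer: 42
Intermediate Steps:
d(S) = S² - 4*S (d(S) = (S² - 5*S) + S = S² - 4*S)
M(m, c) = -6
X = ½ (X = (½)*1 = ½ ≈ 0.50000)
-14*X*(-6) = -14*½*(-6) = -7*(-6) = 42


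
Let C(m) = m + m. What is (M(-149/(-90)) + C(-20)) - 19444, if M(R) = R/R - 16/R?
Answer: -2904407/149 ≈ -19493.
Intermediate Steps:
C(m) = 2*m
M(R) = 1 - 16/R
(M(-149/(-90)) + C(-20)) - 19444 = ((-16 - 149/(-90))/((-149/(-90))) + 2*(-20)) - 19444 = ((-16 - 149*(-1/90))/((-149*(-1/90))) - 40) - 19444 = ((-16 + 149/90)/(149/90) - 40) - 19444 = ((90/149)*(-1291/90) - 40) - 19444 = (-1291/149 - 40) - 19444 = -7251/149 - 19444 = -2904407/149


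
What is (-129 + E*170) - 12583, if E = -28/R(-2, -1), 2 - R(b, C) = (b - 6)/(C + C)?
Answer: -10332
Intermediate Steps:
R(b, C) = 2 - (-6 + b)/(2*C) (R(b, C) = 2 - (b - 6)/(C + C) = 2 - (-6 + b)/(2*C))
E = 14 (E = -28*(-2/(6 - 1*(-2) + 4*(-1))) = -28*(-2/(6 + 2 - 4)) = -28/((1/2)*(-1)*4) = -28/(-2) = -28*(-1/2) = 14)
(-129 + E*170) - 12583 = (-129 + 14*170) - 12583 = (-129 + 2380) - 12583 = 2251 - 12583 = -10332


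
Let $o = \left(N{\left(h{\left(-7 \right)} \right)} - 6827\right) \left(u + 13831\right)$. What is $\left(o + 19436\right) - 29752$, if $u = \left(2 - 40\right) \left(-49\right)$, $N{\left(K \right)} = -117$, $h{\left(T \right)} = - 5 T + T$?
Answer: $-108982508$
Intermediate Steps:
$h{\left(T \right)} = - 4 T$
$u = 1862$ ($u = \left(-38\right) \left(-49\right) = 1862$)
$o = -108972192$ ($o = \left(-117 - 6827\right) \left(1862 + 13831\right) = \left(-6944\right) 15693 = -108972192$)
$\left(o + 19436\right) - 29752 = \left(-108972192 + 19436\right) - 29752 = -108952756 - 29752 = -108982508$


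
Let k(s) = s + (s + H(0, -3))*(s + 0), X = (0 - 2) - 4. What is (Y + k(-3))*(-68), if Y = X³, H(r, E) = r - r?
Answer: 14280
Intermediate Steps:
H(r, E) = 0
X = -6 (X = -2 - 4 = -6)
Y = -216 (Y = (-6)³ = -216)
k(s) = s + s² (k(s) = s + (s + 0)*(s + 0) = s + s*s = s + s²)
(Y + k(-3))*(-68) = (-216 - 3*(1 - 3))*(-68) = (-216 - 3*(-2))*(-68) = (-216 + 6)*(-68) = -210*(-68) = 14280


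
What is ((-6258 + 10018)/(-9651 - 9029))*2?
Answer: -188/467 ≈ -0.40257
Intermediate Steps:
((-6258 + 10018)/(-9651 - 9029))*2 = (3760/(-18680))*2 = (3760*(-1/18680))*2 = -94/467*2 = -188/467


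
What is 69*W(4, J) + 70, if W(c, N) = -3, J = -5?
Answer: -137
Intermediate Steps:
69*W(4, J) + 70 = 69*(-3) + 70 = -207 + 70 = -137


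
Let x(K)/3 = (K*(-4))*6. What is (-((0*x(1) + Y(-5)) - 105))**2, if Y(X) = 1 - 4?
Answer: 11664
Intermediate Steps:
Y(X) = -3
x(K) = -72*K (x(K) = 3*((K*(-4))*6) = 3*(-4*K*6) = 3*(-24*K) = -72*K)
(-((0*x(1) + Y(-5)) - 105))**2 = (-((0*(-72*1) - 3) - 105))**2 = (-((0*(-72) - 3) - 105))**2 = (-((0 - 3) - 105))**2 = (-(-3 - 105))**2 = (-1*(-108))**2 = 108**2 = 11664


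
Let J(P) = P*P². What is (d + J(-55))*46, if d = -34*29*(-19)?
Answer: -6791486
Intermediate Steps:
J(P) = P³
d = 18734 (d = -986*(-19) = 18734)
(d + J(-55))*46 = (18734 + (-55)³)*46 = (18734 - 166375)*46 = -147641*46 = -6791486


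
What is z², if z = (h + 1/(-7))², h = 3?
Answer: 160000/2401 ≈ 66.639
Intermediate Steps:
z = 400/49 (z = (3 + 1/(-7))² = (3 - ⅐)² = (20/7)² = 400/49 ≈ 8.1633)
z² = (400/49)² = 160000/2401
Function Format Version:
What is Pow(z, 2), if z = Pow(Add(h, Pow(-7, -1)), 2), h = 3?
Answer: Rational(160000, 2401) ≈ 66.639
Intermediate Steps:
z = Rational(400, 49) (z = Pow(Add(3, Pow(-7, -1)), 2) = Pow(Add(3, Rational(-1, 7)), 2) = Pow(Rational(20, 7), 2) = Rational(400, 49) ≈ 8.1633)
Pow(z, 2) = Pow(Rational(400, 49), 2) = Rational(160000, 2401)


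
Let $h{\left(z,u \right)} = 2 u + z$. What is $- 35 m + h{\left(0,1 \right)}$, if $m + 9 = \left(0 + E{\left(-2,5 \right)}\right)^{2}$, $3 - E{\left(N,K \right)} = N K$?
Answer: $-5598$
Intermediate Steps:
$h{\left(z,u \right)} = z + 2 u$
$E{\left(N,K \right)} = 3 - K N$ ($E{\left(N,K \right)} = 3 - N K = 3 - K N$)
$m = 160$ ($m = -9 + \left(0 - \left(-3 + 5 \left(-2\right)\right)\right)^{2} = -9 + \left(0 + \left(3 + 10\right)\right)^{2} = -9 + \left(0 + 13\right)^{2} = -9 + 13^{2} = -9 + 169 = 160$)
$- 35 m + h{\left(0,1 \right)} = \left(-35\right) 160 + \left(0 + 2 \cdot 1\right) = -5600 + \left(0 + 2\right) = -5600 + 2 = -5598$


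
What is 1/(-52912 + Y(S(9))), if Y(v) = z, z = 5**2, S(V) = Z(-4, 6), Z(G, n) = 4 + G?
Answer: -1/52887 ≈ -1.8908e-5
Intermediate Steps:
S(V) = 0 (S(V) = 4 - 4 = 0)
z = 25
Y(v) = 25
1/(-52912 + Y(S(9))) = 1/(-52912 + 25) = 1/(-52887) = -1/52887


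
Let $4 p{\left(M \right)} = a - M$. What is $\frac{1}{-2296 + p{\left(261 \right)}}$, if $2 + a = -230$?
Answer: $- \frac{4}{9677} \approx -0.00041335$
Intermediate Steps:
$a = -232$ ($a = -2 - 230 = -232$)
$p{\left(M \right)} = -58 - \frac{M}{4}$ ($p{\left(M \right)} = \frac{-232 - M}{4} = -58 - \frac{M}{4}$)
$\frac{1}{-2296 + p{\left(261 \right)}} = \frac{1}{-2296 - \frac{493}{4}} = \frac{1}{- \frac{9677}{4}} = - \frac{4}{9677}$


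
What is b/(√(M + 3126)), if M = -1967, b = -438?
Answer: -438*√1159/1159 ≈ -12.866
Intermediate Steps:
b/(√(M + 3126)) = -438/√(-1967 + 3126) = -438*√1159/1159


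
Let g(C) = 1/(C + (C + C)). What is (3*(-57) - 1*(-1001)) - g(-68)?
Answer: 169321/204 ≈ 830.00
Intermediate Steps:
g(C) = 1/(3*C) (g(C) = 1/(C + 2*C) = 1/(3*C))
(3*(-57) - 1*(-1001)) - g(-68) = (3*(-57) - 1*(-1001)) - 1/(3*(-68)) = (-171 + 1001) - (-1)/(3*68) = 830 - 1*(-1/204) = 830 + 1/204 = 169321/204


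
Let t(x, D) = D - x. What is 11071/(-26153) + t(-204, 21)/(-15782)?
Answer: -180606947/412746646 ≈ -0.43757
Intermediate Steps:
11071/(-26153) + t(-204, 21)/(-15782) = 11071/(-26153) + (21 - 1*(-204))/(-15782) = 11071*(-1/26153) + (21 + 204)*(-1/15782) = -11071/26153 + 225*(-1/15782) = -11071/26153 - 225/15782 = -180606947/412746646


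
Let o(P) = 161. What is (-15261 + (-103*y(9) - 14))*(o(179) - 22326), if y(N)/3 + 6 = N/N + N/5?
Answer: 316653623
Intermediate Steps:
y(N) = -15 + 3*N/5 (y(N) = -18 + 3*(N/N + N/5) = -18 + 3*(1 + N*(⅕)) = -18 + 3*(1 + N/5) = -18 + (3 + 3*N/5) = -15 + 3*N/5)
(-15261 + (-103*y(9) - 14))*(o(179) - 22326) = (-15261 + (-103*(-15 + (⅗)*9) - 14))*(161 - 22326) = (-15261 + (-103*(-15 + 27/5) - 14))*(-22165) = (-15261 + (-103*(-48/5) - 14))*(-22165) = (-15261 + (4944/5 - 14))*(-22165) = (-15261 + 4874/5)*(-22165) = -71431/5*(-22165) = 316653623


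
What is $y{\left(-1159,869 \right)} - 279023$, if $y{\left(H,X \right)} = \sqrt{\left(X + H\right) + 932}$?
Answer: $-279023 + \sqrt{642} \approx -2.79 \cdot 10^{5}$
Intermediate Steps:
$y{\left(H,X \right)} = \sqrt{932 + H + X}$ ($y{\left(H,X \right)} = \sqrt{\left(H + X\right) + 932} = \sqrt{932 + H + X}$)
$y{\left(-1159,869 \right)} - 279023 = \sqrt{932 - 1159 + 869} - 279023 = \sqrt{642} - 279023 = -279023 + \sqrt{642}$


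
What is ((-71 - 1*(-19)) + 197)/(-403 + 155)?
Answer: -145/248 ≈ -0.58468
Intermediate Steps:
((-71 - 1*(-19)) + 197)/(-403 + 155) = ((-71 + 19) + 197)/(-248) = (-52 + 197)*(-1/248) = 145*(-1/248) = -145/248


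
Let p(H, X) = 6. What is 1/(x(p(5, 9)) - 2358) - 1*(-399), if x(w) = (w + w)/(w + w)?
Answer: 940442/2357 ≈ 399.00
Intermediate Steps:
x(w) = 1 (x(w) = (2*w)/((2*w)) = (2*w)*(1/(2*w)) = 1)
1/(x(p(5, 9)) - 2358) - 1*(-399) = 1/(1 - 2358) - 1*(-399) = 1/(-2357) + 399 = -1/2357 + 399 = 940442/2357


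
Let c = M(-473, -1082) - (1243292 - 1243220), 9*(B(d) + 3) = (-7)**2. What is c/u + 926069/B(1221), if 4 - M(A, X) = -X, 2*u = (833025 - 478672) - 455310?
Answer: 841438382897/2221054 ≈ 3.7885e+5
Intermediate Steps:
B(d) = 22/9 (B(d) = -3 + (1/9)*(-7)**2 = -3 + (1/9)*49 = -3 + 49/9 = 22/9)
u = -100957/2 (u = ((833025 - 478672) - 455310)/2 = (354353 - 455310)/2 = (1/2)*(-100957) = -100957/2 ≈ -50479.)
M(A, X) = 4 + X (M(A, X) = 4 - (-1)*X = 4 + X)
c = -1150 (c = (4 - 1082) - (1243292 - 1243220) = -1078 - 1*72 = -1078 - 72 = -1150)
c/u + 926069/B(1221) = -1150/(-100957/2) + 926069/(22/9) = -1150*(-2/100957) + 926069*(9/22) = 2300/100957 + 8334621/22 = 841438382897/2221054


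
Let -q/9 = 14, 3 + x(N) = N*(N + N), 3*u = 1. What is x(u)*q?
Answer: 350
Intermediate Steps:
u = 1/3 (u = (1/3)*1 = 1/3 ≈ 0.33333)
x(N) = -3 + 2*N**2 (x(N) = -3 + N*(N + N) = -3 + N*(2*N) = -3 + 2*N**2)
q = -126 (q = -9*14 = -126)
x(u)*q = (-3 + 2*(1/3)**2)*(-126) = (-3 + 2*(1/9))*(-126) = (-3 + 2/9)*(-126) = -25/9*(-126) = 350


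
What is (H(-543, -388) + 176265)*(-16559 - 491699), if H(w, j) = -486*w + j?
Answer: -223519161950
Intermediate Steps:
H(w, j) = j - 486*w
(H(-543, -388) + 176265)*(-16559 - 491699) = ((-388 - 486*(-543)) + 176265)*(-16559 - 491699) = ((-388 + 263898) + 176265)*(-508258) = (263510 + 176265)*(-508258) = 439775*(-508258) = -223519161950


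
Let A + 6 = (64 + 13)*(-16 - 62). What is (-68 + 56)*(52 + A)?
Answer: 71520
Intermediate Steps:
A = -6012 (A = -6 + (64 + 13)*(-16 - 62) = -6 + 77*(-78) = -6 - 6006 = -6012)
(-68 + 56)*(52 + A) = (-68 + 56)*(52 - 6012) = -12*(-5960) = 71520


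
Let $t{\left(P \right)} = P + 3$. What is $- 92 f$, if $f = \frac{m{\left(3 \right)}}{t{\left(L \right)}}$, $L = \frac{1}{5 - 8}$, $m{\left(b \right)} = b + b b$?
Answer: $-414$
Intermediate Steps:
$m{\left(b \right)} = b + b^{2}$
$L = - \frac{1}{3}$ ($L = \frac{1}{-3} = - \frac{1}{3} \approx -0.33333$)
$t{\left(P \right)} = 3 + P$
$f = \frac{9}{2}$ ($f = \frac{3 \left(1 + 3\right)}{3 - \frac{1}{3}} = \frac{3 \cdot 4}{\frac{8}{3}} = 12 \cdot \frac{3}{8} = \frac{9}{2} \approx 4.5$)
$- 92 f = \left(-92\right) \frac{9}{2} = -414$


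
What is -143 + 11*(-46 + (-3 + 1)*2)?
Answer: -693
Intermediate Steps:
-143 + 11*(-46 + (-3 + 1)*2) = -143 + 11*(-46 - 2*2) = -143 + 11*(-46 - 4) = -143 + 11*(-50) = -143 - 550 = -693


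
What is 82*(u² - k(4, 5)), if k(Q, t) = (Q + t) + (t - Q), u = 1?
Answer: -738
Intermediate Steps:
k(Q, t) = 2*t
82*(u² - k(4, 5)) = 82*(1² - 2*5) = 82*(1 - 1*10) = 82*(1 - 10) = 82*(-9) = -738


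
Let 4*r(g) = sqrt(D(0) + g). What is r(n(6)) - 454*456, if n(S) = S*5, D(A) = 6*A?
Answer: -207024 + sqrt(30)/4 ≈ -2.0702e+5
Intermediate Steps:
n(S) = 5*S
r(g) = sqrt(g)/4 (r(g) = sqrt(6*0 + g)/4 = sqrt(0 + g)/4 = sqrt(g)/4)
r(n(6)) - 454*456 = sqrt(5*6)/4 - 454*456 = sqrt(30)/4 - 207024 = -207024 + sqrt(30)/4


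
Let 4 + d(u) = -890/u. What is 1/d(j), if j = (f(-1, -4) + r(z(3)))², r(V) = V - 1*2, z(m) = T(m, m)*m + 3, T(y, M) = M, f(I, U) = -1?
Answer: -81/1214 ≈ -0.066722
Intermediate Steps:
z(m) = 3 + m² (z(m) = m*m + 3 = m² + 3 = 3 + m²)
r(V) = -2 + V (r(V) = V - 2 = -2 + V)
j = 81 (j = (-1 + (-2 + (3 + 3²)))² = (-1 + (-2 + (3 + 9)))² = (-1 + (-2 + 12))² = (-1 + 10)² = 9² = 81)
d(u) = -4 - 890/u
1/d(j) = 1/(-4 - 890/81) = 1/(-1214/81) = -81/1214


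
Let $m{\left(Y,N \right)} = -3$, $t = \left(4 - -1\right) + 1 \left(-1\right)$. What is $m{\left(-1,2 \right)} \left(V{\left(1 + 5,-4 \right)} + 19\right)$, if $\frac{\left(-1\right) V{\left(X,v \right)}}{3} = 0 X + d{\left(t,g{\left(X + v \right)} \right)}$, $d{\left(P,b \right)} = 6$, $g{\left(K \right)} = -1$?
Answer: $-3$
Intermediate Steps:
$t = 4$ ($t = \left(4 + 1\right) - 1 = 5 - 1 = 4$)
$V{\left(X,v \right)} = -18$ ($V{\left(X,v \right)} = - 3 \left(0 X + 6\right) = - 3 \left(0 + 6\right) = \left(-3\right) 6 = -18$)
$m{\left(-1,2 \right)} \left(V{\left(1 + 5,-4 \right)} + 19\right) = - 3 \left(-18 + 19\right) = \left(-3\right) 1 = -3$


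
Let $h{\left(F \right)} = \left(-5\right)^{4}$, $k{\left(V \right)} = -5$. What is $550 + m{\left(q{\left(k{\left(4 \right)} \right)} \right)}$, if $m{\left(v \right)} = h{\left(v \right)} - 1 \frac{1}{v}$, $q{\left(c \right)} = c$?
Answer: $\frac{5876}{5} \approx 1175.2$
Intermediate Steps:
$h{\left(F \right)} = 625$
$m{\left(v \right)} = 625 - \frac{1}{v}$ ($m{\left(v \right)} = 625 - 1 \frac{1}{v} = 625 - \frac{1}{v}$)
$550 + m{\left(q{\left(k{\left(4 \right)} \right)} \right)} = 550 + \left(625 - \frac{1}{-5}\right) = 550 + \left(625 - - \frac{1}{5}\right) = 550 + \left(625 + \frac{1}{5}\right) = 550 + \frac{3126}{5} = \frac{5876}{5}$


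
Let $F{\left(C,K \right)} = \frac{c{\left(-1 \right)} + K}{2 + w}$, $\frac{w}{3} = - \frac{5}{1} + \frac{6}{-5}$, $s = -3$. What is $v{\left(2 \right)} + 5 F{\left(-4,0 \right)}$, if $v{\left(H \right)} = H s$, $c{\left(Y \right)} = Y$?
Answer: $- \frac{473}{83} \approx -5.6988$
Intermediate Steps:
$v{\left(H \right)} = - 3 H$ ($v{\left(H \right)} = H \left(-3\right) = - 3 H$)
$w = - \frac{93}{5}$ ($w = 3 \left(- \frac{5}{1} + \frac{6}{-5}\right) = 3 \left(\left(-5\right) 1 + 6 \left(- \frac{1}{5}\right)\right) = 3 \left(-5 - \frac{6}{5}\right) = 3 \left(- \frac{31}{5}\right) = - \frac{93}{5} \approx -18.6$)
$F{\left(C,K \right)} = \frac{5}{83} - \frac{5 K}{83}$ ($F{\left(C,K \right)} = \frac{-1 + K}{2 - \frac{93}{5}} = \frac{-1 + K}{- \frac{83}{5}} = \left(-1 + K\right) \left(- \frac{5}{83}\right) = \frac{5}{83} - \frac{5 K}{83}$)
$v{\left(2 \right)} + 5 F{\left(-4,0 \right)} = \left(-3\right) 2 + 5 \left(\frac{5}{83} - 0\right) = -6 + 5 \left(\frac{5}{83} + 0\right) = -6 + 5 \cdot \frac{5}{83} = -6 + \frac{25}{83} = - \frac{473}{83}$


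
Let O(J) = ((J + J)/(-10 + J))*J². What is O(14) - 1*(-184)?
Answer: 1556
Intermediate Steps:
O(J) = 2*J³/(-10 + J) (O(J) = ((2*J)/(-10 + J))*J² = (2*J/(-10 + J))*J² = 2*J³/(-10 + J))
O(14) - 1*(-184) = 2*14³/(-10 + 14) - 1*(-184) = 2*2744/4 + 184 = 2*2744*(¼) + 184 = 1372 + 184 = 1556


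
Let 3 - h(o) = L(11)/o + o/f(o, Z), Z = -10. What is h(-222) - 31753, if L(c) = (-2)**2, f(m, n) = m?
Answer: -3524359/111 ≈ -31751.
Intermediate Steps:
L(c) = 4
h(o) = 2 - 4/o (h(o) = 3 - (4/o + o/o) = 3 - (4/o + 1) = 3 - (1 + 4/o) = 3 + (-1 - 4/o) = 2 - 4/o)
h(-222) - 31753 = (2 - 4/(-222)) - 31753 = (2 - 4*(-1/222)) - 31753 = (2 + 2/111) - 31753 = 224/111 - 31753 = -3524359/111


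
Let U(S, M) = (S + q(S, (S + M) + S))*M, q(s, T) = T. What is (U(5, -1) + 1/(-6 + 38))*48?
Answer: -1341/2 ≈ -670.50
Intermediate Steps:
U(S, M) = M*(M + 3*S) (U(S, M) = (S + ((S + M) + S))*M = (S + ((M + S) + S))*M = (S + (M + 2*S))*M = (M + 3*S)*M = M*(M + 3*S))
(U(5, -1) + 1/(-6 + 38))*48 = (-(-1 + 3*5) + 1/(-6 + 38))*48 = (-(-1 + 15) + 1/32)*48 = (-1*14 + 1/32)*48 = (-14 + 1/32)*48 = -447/32*48 = -1341/2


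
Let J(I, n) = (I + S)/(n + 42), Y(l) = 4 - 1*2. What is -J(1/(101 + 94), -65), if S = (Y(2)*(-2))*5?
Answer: -3899/4485 ≈ -0.86934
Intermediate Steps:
Y(l) = 2 (Y(l) = 4 - 2 = 2)
S = -20 (S = (2*(-2))*5 = -4*5 = -20)
J(I, n) = (-20 + I)/(42 + n) (J(I, n) = (I - 20)/(n + 42) = (-20 + I)/(42 + n))
-J(1/(101 + 94), -65) = -(-20 + 1/(101 + 94))/(42 - 65) = -(-20 + 1/195)/(-23) = -(-1)*(-20 + 1/195)/23 = -(-1)*(-3899)/(23*195) = -1*3899/4485 = -3899/4485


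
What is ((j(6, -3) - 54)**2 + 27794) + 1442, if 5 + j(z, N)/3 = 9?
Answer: 31000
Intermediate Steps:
j(z, N) = 12 (j(z, N) = -15 + 3*9 = -15 + 27 = 12)
((j(6, -3) - 54)**2 + 27794) + 1442 = ((12 - 54)**2 + 27794) + 1442 = ((-42)**2 + 27794) + 1442 = (1764 + 27794) + 1442 = 29558 + 1442 = 31000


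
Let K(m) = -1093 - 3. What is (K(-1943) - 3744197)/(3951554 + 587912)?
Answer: -3745293/4539466 ≈ -0.82505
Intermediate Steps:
K(m) = -1096
(K(-1943) - 3744197)/(3951554 + 587912) = (-1096 - 3744197)/(3951554 + 587912) = -3745293/4539466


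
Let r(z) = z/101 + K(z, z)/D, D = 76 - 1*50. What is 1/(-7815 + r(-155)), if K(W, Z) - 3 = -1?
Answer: -1313/10263009 ≈ -0.00012794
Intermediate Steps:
D = 26 (D = 76 - 50 = 26)
K(W, Z) = 2 (K(W, Z) = 3 - 1 = 2)
r(z) = 1/13 + z/101 (r(z) = z/101 + 2/26 = z*(1/101) + 2*(1/26) = z/101 + 1/13 = 1/13 + z/101)
1/(-7815 + r(-155)) = 1/(-7815 + (1/13 + (1/101)*(-155))) = 1/(-7815 + (1/13 - 155/101)) = 1/(-7815 - 1914/1313) = 1/(-10263009/1313) = -1313/10263009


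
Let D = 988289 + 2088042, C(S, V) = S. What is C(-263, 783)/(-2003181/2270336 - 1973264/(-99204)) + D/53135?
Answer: 501155527741415773/11374207560186265 ≈ 44.061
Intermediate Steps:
D = 3076331
C(-263, 783)/(-2003181/2270336 - 1973264/(-99204)) + D/53135 = -263/(-2003181/2270336 - 1973264/(-99204)) + 3076331/53135 = -263/(-2003181*1/2270336 - 1973264*(-1/99204)) + 3076331*(1/53135) = -263/(-2003181/2270336 + 493316/24801) + 3076331/53135 = -263/1070312182195/56306603136 + 3076331/53135 = -263*56306603136/1070312182195 + 3076331/53135 = -14808636624768/1070312182195 + 3076331/53135 = 501155527741415773/11374207560186265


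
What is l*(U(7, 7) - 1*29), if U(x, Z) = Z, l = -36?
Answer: 792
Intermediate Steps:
l*(U(7, 7) - 1*29) = -36*(7 - 1*29) = -36*(7 - 29) = -36*(-22) = 792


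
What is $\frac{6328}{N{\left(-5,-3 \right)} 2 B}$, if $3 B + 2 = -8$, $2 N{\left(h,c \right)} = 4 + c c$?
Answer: $- \frac{9492}{65} \approx -146.03$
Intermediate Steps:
$N{\left(h,c \right)} = 2 + \frac{c^{2}}{2}$ ($N{\left(h,c \right)} = \frac{4 + c c}{2} = \frac{4 + c^{2}}{2} = 2 + \frac{c^{2}}{2}$)
$B = - \frac{10}{3}$ ($B = - \frac{2}{3} + \frac{1}{3} \left(-8\right) = - \frac{2}{3} - \frac{8}{3} = - \frac{10}{3} \approx -3.3333$)
$\frac{6328}{N{\left(-5,-3 \right)} 2 B} = \frac{6328}{\left(2 + \frac{\left(-3\right)^{2}}{2}\right) 2 \left(- \frac{10}{3}\right)} = \frac{6328}{\left(2 + \frac{1}{2} \cdot 9\right) 2 \left(- \frac{10}{3}\right)} = \frac{6328}{\left(2 + \frac{9}{2}\right) 2 \left(- \frac{10}{3}\right)} = \frac{6328}{\frac{13}{2} \cdot 2 \left(- \frac{10}{3}\right)} = \frac{6328}{13 \left(- \frac{10}{3}\right)} = \frac{6328}{- \frac{130}{3}} = 6328 \left(- \frac{3}{130}\right) = - \frac{9492}{65}$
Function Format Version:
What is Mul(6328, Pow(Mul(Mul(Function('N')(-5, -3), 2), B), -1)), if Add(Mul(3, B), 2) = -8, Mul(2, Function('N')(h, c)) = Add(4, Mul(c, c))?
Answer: Rational(-9492, 65) ≈ -146.03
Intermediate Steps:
Function('N')(h, c) = Add(2, Mul(Rational(1, 2), Pow(c, 2))) (Function('N')(h, c) = Mul(Rational(1, 2), Add(4, Mul(c, c))) = Mul(Rational(1, 2), Add(4, Pow(c, 2))) = Add(2, Mul(Rational(1, 2), Pow(c, 2))))
B = Rational(-10, 3) (B = Add(Rational(-2, 3), Mul(Rational(1, 3), -8)) = Add(Rational(-2, 3), Rational(-8, 3)) = Rational(-10, 3) ≈ -3.3333)
Mul(6328, Pow(Mul(Mul(Function('N')(-5, -3), 2), B), -1)) = Mul(6328, Pow(Mul(Mul(Add(2, Mul(Rational(1, 2), Pow(-3, 2))), 2), Rational(-10, 3)), -1)) = Mul(6328, Pow(Mul(Mul(Add(2, Mul(Rational(1, 2), 9)), 2), Rational(-10, 3)), -1)) = Mul(6328, Pow(Mul(Mul(Add(2, Rational(9, 2)), 2), Rational(-10, 3)), -1)) = Mul(6328, Pow(Mul(Mul(Rational(13, 2), 2), Rational(-10, 3)), -1)) = Mul(6328, Pow(Mul(13, Rational(-10, 3)), -1)) = Mul(6328, Pow(Rational(-130, 3), -1)) = Mul(6328, Rational(-3, 130)) = Rational(-9492, 65)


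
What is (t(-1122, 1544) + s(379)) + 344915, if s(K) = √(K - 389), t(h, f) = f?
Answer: 346459 + I*√10 ≈ 3.4646e+5 + 3.1623*I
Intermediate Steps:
s(K) = √(-389 + K)
(t(-1122, 1544) + s(379)) + 344915 = (1544 + √(-389 + 379)) + 344915 = (1544 + √(-10)) + 344915 = (1544 + I*√10) + 344915 = 346459 + I*√10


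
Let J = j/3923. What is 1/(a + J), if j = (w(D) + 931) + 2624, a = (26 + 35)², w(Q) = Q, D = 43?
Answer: 3923/14601081 ≈ 0.00026868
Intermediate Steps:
a = 3721 (a = 61² = 3721)
j = 3598 (j = (43 + 931) + 2624 = 974 + 2624 = 3598)
J = 3598/3923 ≈ 0.91716
1/(a + J) = 1/(3721 + 3598/3923) = 1/(14601081/3923) = 3923/14601081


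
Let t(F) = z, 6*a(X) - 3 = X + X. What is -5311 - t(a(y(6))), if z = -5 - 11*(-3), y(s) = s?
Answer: -5339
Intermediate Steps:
z = 28 (z = -5 + 33 = 28)
a(X) = ½ + X/3 (a(X) = ½ + (X + X)/6 = ½ + (2*X)/6 = ½ + X/3)
t(F) = 28
-5311 - t(a(y(6))) = -5311 - 1*28 = -5311 - 28 = -5339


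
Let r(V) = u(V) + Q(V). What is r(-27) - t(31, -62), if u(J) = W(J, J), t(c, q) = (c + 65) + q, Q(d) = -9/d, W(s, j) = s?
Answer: -182/3 ≈ -60.667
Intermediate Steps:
t(c, q) = 65 + c + q (t(c, q) = (65 + c) + q = 65 + c + q)
u(J) = J
r(V) = V - 9/V
r(-27) - t(31, -62) = (-27 - 9/(-27)) - (65 + 31 - 62) = (-27 - 9*(-1/27)) - 1*34 = (-27 + ⅓) - 34 = -80/3 - 34 = -182/3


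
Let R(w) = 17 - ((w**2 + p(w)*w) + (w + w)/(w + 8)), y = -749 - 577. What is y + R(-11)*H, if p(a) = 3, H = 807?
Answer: -64541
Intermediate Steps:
y = -1326
R(w) = 17 - w**2 - 3*w - 2*w/(8 + w) (R(w) = 17 - ((w**2 + 3*w) + (w + w)/(w + 8)) = 17 - ((w**2 + 3*w) + (2*w)/(8 + w)) = 17 - ((w**2 + 3*w) + 2*w/(8 + w)) = 17 - (w**2 + 3*w + 2*w/(8 + w)) = 17 + (-w**2 - 3*w - 2*w/(8 + w)) = 17 - w**2 - 3*w - 2*w/(8 + w))
y + R(-11)*H = -1326 + ((136 - 1*(-11)**3 - 11*(-11)**2 - 9*(-11))/(8 - 11))*807 = -1326 + ((136 - 1*(-1331) - 11*121 + 99)/(-3))*807 = -1326 - (136 + 1331 - 1331 + 99)/3*807 = -1326 - 1/3*235*807 = -1326 - 235/3*807 = -1326 - 63215 = -64541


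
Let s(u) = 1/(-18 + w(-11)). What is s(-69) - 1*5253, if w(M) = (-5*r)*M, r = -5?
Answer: -1539130/293 ≈ -5253.0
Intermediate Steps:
w(M) = 25*M (w(M) = (-5*(-5))*M = 25*M)
s(u) = -1/293 (s(u) = 1/(-18 + 25*(-11)) = 1/(-18 - 275) = 1/(-293) = -1/293)
s(-69) - 1*5253 = -1/293 - 1*5253 = -1/293 - 5253 = -1539130/293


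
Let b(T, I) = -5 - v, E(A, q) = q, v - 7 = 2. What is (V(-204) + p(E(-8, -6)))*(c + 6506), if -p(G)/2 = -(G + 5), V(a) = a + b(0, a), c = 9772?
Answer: -3581160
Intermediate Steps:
v = 9 (v = 7 + 2 = 9)
b(T, I) = -14 (b(T, I) = -5 - 1*9 = -5 - 9 = -14)
V(a) = -14 + a (V(a) = a - 14 = -14 + a)
p(G) = 10 + 2*G (p(G) = -(-2)*(G + 5) = -(-2)*(5 + G) = -2*(-5 - G) = 10 + 2*G)
(V(-204) + p(E(-8, -6)))*(c + 6506) = ((-14 - 204) + (10 + 2*(-6)))*(9772 + 6506) = (-218 + (10 - 12))*16278 = (-218 - 2)*16278 = -220*16278 = -3581160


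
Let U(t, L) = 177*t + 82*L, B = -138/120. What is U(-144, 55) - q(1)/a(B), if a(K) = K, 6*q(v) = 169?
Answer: -1445792/69 ≈ -20954.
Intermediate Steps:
q(v) = 169/6 (q(v) = (1/6)*169 = 169/6)
B = -23/20 (B = -138*1/120 = -23/20 ≈ -1.1500)
U(t, L) = 82*L + 177*t
U(-144, 55) - q(1)/a(B) = (82*55 + 177*(-144)) - 169/(6*(-23/20)) = (4510 - 25488) - 169*(-20)/(6*23) = -20978 - 1*(-1690/69) = -20978 + 1690/69 = -1445792/69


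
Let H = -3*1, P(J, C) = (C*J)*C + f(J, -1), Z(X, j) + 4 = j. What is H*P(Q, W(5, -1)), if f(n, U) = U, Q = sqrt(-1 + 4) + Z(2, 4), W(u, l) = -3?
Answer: 3 - 27*sqrt(3) ≈ -43.765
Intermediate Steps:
Z(X, j) = -4 + j
Q = sqrt(3) (Q = sqrt(-1 + 4) + (-4 + 4) = sqrt(3) + 0 = sqrt(3) ≈ 1.7320)
P(J, C) = -1 + J*C**2 (P(J, C) = (C*J)*C - 1 = J*C**2 - 1 = -1 + J*C**2)
H = -3
H*P(Q, W(5, -1)) = -3*(-1 + sqrt(3)*(-3)**2) = -3*(-1 + sqrt(3)*9) = -3*(-1 + 9*sqrt(3)) = 3 - 27*sqrt(3)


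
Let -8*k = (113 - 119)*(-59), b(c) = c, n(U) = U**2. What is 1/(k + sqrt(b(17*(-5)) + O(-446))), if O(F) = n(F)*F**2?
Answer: 236/211027056069 + 16*sqrt(4396397219)/211027056069 ≈ 5.0284e-6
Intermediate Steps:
O(F) = F**4 (O(F) = F**2*F**2 = F**4)
k = -177/4 (k = -(113 - 119)*(-59)/8 = -(-3)*(-59)/4 = -1/8*354 = -177/4 ≈ -44.250)
1/(k + sqrt(b(17*(-5)) + O(-446))) = 1/(-177/4 + sqrt(17*(-5) + (-446)**4)) = 1/(-177/4 + sqrt(-85 + 39567575056)) = 1/(-177/4 + sqrt(39567574971)) = 1/(-177/4 + 3*sqrt(4396397219))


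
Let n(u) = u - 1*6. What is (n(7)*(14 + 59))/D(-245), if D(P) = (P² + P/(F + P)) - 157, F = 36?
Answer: 15257/12512657 ≈ 0.0012193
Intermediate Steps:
n(u) = -6 + u (n(u) = u - 6 = -6 + u)
D(P) = -157 + P² + P/(36 + P) (D(P) = (P² + P/(36 + P)) - 157 = -157 + P² + P/(36 + P))
(n(7)*(14 + 59))/D(-245) = ((-6 + 7)*(14 + 59))/(((-5652 + (-245)³ - 156*(-245) + 36*(-245)²)/(36 - 245))) = (1*73)/(((-5652 - 14706125 + 38220 + 36*60025)/(-209))) = 73/((-(-5652 - 14706125 + 38220 + 2160900)/209)) = 73/((-1/209*(-12512657))) = 73/(12512657/209) = 73*(209/12512657) = 15257/12512657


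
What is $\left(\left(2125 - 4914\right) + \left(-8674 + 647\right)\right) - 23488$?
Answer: $-34304$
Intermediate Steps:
$\left(\left(2125 - 4914\right) + \left(-8674 + 647\right)\right) - 23488 = \left(-2789 - 8027\right) - 23488 = -10816 - 23488 = -34304$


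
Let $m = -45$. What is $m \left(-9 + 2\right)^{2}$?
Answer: $-2205$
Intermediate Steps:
$m \left(-9 + 2\right)^{2} = - 45 \left(-9 + 2\right)^{2} = - 45 \left(-7\right)^{2} = \left(-45\right) 49 = -2205$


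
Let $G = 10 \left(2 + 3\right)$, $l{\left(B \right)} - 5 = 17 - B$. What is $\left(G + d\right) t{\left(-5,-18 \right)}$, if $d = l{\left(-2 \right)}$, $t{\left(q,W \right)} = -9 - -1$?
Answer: $-592$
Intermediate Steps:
$l{\left(B \right)} = 22 - B$ ($l{\left(B \right)} = 5 - \left(-17 + B\right) = 22 - B$)
$t{\left(q,W \right)} = -8$ ($t{\left(q,W \right)} = -9 + 1 = -8$)
$d = 24$ ($d = 22 - -2 = 22 + 2 = 24$)
$G = 50$ ($G = 10 \cdot 5 = 50$)
$\left(G + d\right) t{\left(-5,-18 \right)} = \left(50 + 24\right) \left(-8\right) = 74 \left(-8\right) = -592$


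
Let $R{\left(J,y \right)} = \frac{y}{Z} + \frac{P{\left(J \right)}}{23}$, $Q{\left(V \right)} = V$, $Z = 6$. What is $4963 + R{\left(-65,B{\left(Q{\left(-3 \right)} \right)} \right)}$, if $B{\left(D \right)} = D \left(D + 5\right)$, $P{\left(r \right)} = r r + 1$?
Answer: $\frac{118352}{23} \approx 5145.7$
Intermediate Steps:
$P{\left(r \right)} = 1 + r^{2}$ ($P{\left(r \right)} = r^{2} + 1 = 1 + r^{2}$)
$B{\left(D \right)} = D \left(5 + D\right)$
$R{\left(J,y \right)} = \frac{1}{23} + \frac{y}{6} + \frac{J^{2}}{23}$ ($R{\left(J,y \right)} = \frac{y}{6} + \frac{1 + J^{2}}{23} = y \frac{1}{6} + \left(1 + J^{2}\right) \frac{1}{23} = \frac{y}{6} + \left(\frac{1}{23} + \frac{J^{2}}{23}\right) = \frac{1}{23} + \frac{y}{6} + \frac{J^{2}}{23}$)
$4963 + R{\left(-65,B{\left(Q{\left(-3 \right)} \right)} \right)} = 4963 + \left(\frac{1}{23} + \frac{\left(-3\right) \left(5 - 3\right)}{6} + \frac{\left(-65\right)^{2}}{23}\right) = 4963 + \left(\frac{1}{23} + \frac{\left(-3\right) 2}{6} + \frac{1}{23} \cdot 4225\right) = 4963 + \left(\frac{1}{23} + \frac{1}{6} \left(-6\right) + \frac{4225}{23}\right) = 4963 + \left(\frac{1}{23} - 1 + \frac{4225}{23}\right) = 4963 + \frac{4203}{23} = \frac{118352}{23}$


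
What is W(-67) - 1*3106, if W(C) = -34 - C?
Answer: -3073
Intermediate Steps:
W(-67) - 1*3106 = (-34 - 1*(-67)) - 1*3106 = (-34 + 67) - 3106 = 33 - 3106 = -3073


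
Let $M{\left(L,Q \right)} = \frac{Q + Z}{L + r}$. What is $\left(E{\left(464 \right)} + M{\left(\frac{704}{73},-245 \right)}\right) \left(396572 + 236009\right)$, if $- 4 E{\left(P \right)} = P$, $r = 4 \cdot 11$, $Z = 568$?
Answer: $- \frac{272438087337}{3916} \approx -6.9571 \cdot 10^{7}$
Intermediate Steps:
$r = 44$
$M{\left(L,Q \right)} = \frac{568 + Q}{44 + L}$ ($M{\left(L,Q \right)} = \frac{Q + 568}{L + 44} = \frac{568 + Q}{44 + L}$)
$E{\left(P \right)} = - \frac{P}{4}$
$\left(E{\left(464 \right)} + M{\left(\frac{704}{73},-245 \right)}\right) \left(396572 + 236009\right) = \left(\left(- \frac{1}{4}\right) 464 + \frac{568 - 245}{44 + \frac{704}{73}}\right) \left(396572 + 236009\right) = \left(-116 + \frac{1}{44 + 704 \cdot \frac{1}{73}} \cdot 323\right) 632581 = \left(-116 + \frac{1}{44 + \frac{704}{73}} \cdot 323\right) 632581 = \left(-116 + \frac{1}{\frac{3916}{73}} \cdot 323\right) 632581 = \left(-116 + \frac{73}{3916} \cdot 323\right) 632581 = \left(-116 + \frac{23579}{3916}\right) 632581 = \left(- \frac{430677}{3916}\right) 632581 = - \frac{272438087337}{3916}$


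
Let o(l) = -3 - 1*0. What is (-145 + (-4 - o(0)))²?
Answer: 21316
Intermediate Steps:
o(l) = -3 (o(l) = -3 + 0 = -3)
(-145 + (-4 - o(0)))² = (-145 + (-4 - 1*(-3)))² = (-145 + (-4 + 3))² = (-145 - 1)² = (-146)² = 21316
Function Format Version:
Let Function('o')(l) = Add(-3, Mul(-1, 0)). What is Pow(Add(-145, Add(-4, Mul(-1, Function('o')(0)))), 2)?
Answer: 21316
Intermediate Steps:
Function('o')(l) = -3 (Function('o')(l) = Add(-3, 0) = -3)
Pow(Add(-145, Add(-4, Mul(-1, Function('o')(0)))), 2) = Pow(Add(-145, Add(-4, Mul(-1, -3))), 2) = Pow(Add(-145, Add(-4, 3)), 2) = Pow(Add(-145, -1), 2) = Pow(-146, 2) = 21316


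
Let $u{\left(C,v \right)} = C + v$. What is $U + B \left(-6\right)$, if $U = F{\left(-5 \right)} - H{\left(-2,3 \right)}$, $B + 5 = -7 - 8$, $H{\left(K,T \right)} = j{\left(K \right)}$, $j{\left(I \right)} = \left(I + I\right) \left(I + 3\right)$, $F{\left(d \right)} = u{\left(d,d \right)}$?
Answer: $114$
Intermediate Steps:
$F{\left(d \right)} = 2 d$ ($F{\left(d \right)} = d + d = 2 d$)
$j{\left(I \right)} = 2 I \left(3 + I\right)$
$H{\left(K,T \right)} = 2 K \left(3 + K\right)$
$B = -20$ ($B = -5 - 15 = -20$)
$U = -6$ ($U = 2 \left(-5\right) - 2 \left(-2\right) \left(3 - 2\right) = -10 - 2 \left(-2\right) 1 = -10 - -4 = -10 + 4 = -6$)
$U + B \left(-6\right) = -6 - -120 = -6 + 120 = 114$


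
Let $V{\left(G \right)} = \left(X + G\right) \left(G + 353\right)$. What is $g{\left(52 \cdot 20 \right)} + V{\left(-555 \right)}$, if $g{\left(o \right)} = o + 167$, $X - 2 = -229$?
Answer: $159171$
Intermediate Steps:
$X = -227$ ($X = 2 - 229 = -227$)
$V{\left(G \right)} = \left(-227 + G\right) \left(353 + G\right)$ ($V{\left(G \right)} = \left(-227 + G\right) \left(G + 353\right) = \left(-227 + G\right) \left(353 + G\right)$)
$g{\left(o \right)} = 167 + o$
$g{\left(52 \cdot 20 \right)} + V{\left(-555 \right)} = \left(167 + 52 \cdot 20\right) + \left(-80131 + \left(-555\right)^{2} + 126 \left(-555\right)\right) = \left(167 + 1040\right) - -157964 = 1207 + 157964 = 159171$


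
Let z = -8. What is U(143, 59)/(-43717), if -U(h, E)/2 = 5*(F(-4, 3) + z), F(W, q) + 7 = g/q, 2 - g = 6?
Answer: -490/131151 ≈ -0.0037362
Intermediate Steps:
g = -4 (g = 2 - 1*6 = 2 - 6 = -4)
F(W, q) = -7 - 4/q
U(h, E) = 490/3 (U(h, E) = -10*((-7 - 4/3) - 8) = -10*(-25/3 - 8) = -10*(-49)/3 = -2*(-245/3) = 490/3)
U(143, 59)/(-43717) = (490/3)/(-43717) = (490/3)*(-1/43717) = -490/131151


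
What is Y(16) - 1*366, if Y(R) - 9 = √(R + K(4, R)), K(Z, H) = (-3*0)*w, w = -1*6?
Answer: -353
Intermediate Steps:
w = -6
K(Z, H) = 0 (K(Z, H) = -3*0*(-6) = 0*(-6) = 0)
Y(R) = 9 + √R (Y(R) = 9 + √(R + 0) = 9 + √R)
Y(16) - 1*366 = (9 + √16) - 1*366 = (9 + 4) - 366 = 13 - 366 = -353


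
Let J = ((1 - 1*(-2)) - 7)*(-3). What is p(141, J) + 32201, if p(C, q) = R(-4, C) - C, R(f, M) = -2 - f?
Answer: 32062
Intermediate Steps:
J = 12 (J = ((1 + 2) - 7)*(-3) = (3 - 7)*(-3) = -4*(-3) = 12)
p(C, q) = 2 - C (p(C, q) = (-2 - 1*(-4)) - C = (-2 + 4) - C = 2 - C)
p(141, J) + 32201 = (2 - 1*141) + 32201 = (2 - 141) + 32201 = -139 + 32201 = 32062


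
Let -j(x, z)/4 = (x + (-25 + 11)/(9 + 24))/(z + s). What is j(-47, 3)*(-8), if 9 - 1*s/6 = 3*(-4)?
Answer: -50080/4257 ≈ -11.764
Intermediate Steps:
s = 126 (s = 54 - 18*(-4) = 54 - 6*(-12) = 54 + 72 = 126)
j(x, z) = -4*(-14/33 + x)/(126 + z) (j(x, z) = -4*(x + (-25 + 11)/(9 + 24))/(z + 126) = -4*(x - 14/33)/(126 + z) = -4*(-14/33 + x)/(126 + z))
j(-47, 3)*(-8) = (4*(14 - 33*(-47))/(33*(126 + 3)))*(-8) = ((4/33)*(14 + 1551)/129)*(-8) = ((4/33)*(1/129)*1565)*(-8) = (6260/4257)*(-8) = -50080/4257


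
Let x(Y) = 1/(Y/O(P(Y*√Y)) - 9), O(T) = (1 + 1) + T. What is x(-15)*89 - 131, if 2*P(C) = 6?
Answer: -1661/12 ≈ -138.42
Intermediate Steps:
P(C) = 3 (P(C) = (½)*6 = 3)
O(T) = 2 + T
x(Y) = 1/(-9 + Y/5) (x(Y) = 1/(Y/(2 + 3) - 9) = 1/(Y/5 - 9) = 1/(-9 + Y/5))
x(-15)*89 - 131 = (5/(-45 - 15))*89 - 131 = (5/(-60))*89 - 131 = (5*(-1/60))*89 - 131 = -1/12*89 - 131 = -89/12 - 131 = -1661/12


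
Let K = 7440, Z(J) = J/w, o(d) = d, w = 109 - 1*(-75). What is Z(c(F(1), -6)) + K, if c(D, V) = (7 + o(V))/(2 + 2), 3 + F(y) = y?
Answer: 5475841/736 ≈ 7440.0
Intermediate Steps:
w = 184 (w = 109 + 75 = 184)
F(y) = -3 + y
c(D, V) = 7/4 + V/4 (c(D, V) = (7 + V)/(2 + 2) = (7 + V)/4 = (7 + V)*(¼) = 7/4 + V/4)
Z(J) = J/184
Z(c(F(1), -6)) + K = (7/4 + (¼)*(-6))/184 + 7440 = (7/4 - 3/2)/184 + 7440 = (1/184)*(¼) + 7440 = 1/736 + 7440 = 5475841/736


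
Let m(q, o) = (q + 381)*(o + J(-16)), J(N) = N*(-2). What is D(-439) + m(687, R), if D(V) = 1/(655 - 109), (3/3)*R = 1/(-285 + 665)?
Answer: 1772854997/51870 ≈ 34179.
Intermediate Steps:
J(N) = -2*N
R = 1/380 (R = 1/(-285 + 665) = 1/380 ≈ 0.0026316)
m(q, o) = (32 + o)*(381 + q) (m(q, o) = (q + 381)*(o - 2*(-16)) = (381 + q)*(o + 32) = (381 + q)*(32 + o) = (32 + o)*(381 + q))
D(V) = 1/546
D(-439) + m(687, R) = 1/546 + (12192 + 32*687 + 381*(1/380) + (1/380)*687) = 1/546 + (12192 + 21984 + 381/380 + 687/380) = 1/546 + 3246987/95 = 1772854997/51870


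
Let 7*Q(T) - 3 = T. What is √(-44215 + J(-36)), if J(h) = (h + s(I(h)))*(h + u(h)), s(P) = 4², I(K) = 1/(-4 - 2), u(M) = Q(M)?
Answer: I*√2126635/7 ≈ 208.33*I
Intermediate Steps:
Q(T) = 3/7 + T/7
u(M) = 3/7 + M/7
I(K) = -⅙ (I(K) = 1/(-6) = -⅙)
s(P) = 16
J(h) = (16 + h)*(3/7 + 8*h/7) (J(h) = (h + 16)*(h + (3/7 + h/7)) = (16 + h)*(3/7 + 8*h/7))
√(-44215 + J(-36)) = √(-44215 + (48/7 + (8/7)*(-36)² + (131/7)*(-36))) = √(-44215 + (48/7 + (8/7)*1296 - 4716/7)) = √(-44215 + (48/7 + 10368/7 - 4716/7)) = √(-44215 + 5700/7) = √(-303805/7) = I*√2126635/7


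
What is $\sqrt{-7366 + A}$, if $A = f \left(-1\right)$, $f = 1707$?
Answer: $i \sqrt{9073} \approx 95.252 i$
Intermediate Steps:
$A = -1707$ ($A = 1707 \left(-1\right) = -1707$)
$\sqrt{-7366 + A} = \sqrt{-7366 - 1707} = \sqrt{-9073} = i \sqrt{9073}$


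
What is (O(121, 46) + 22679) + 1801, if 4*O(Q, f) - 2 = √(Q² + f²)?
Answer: 48961/2 + √16757/4 ≈ 24513.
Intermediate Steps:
O(Q, f) = ½ + √(Q² + f²)/4
(O(121, 46) + 22679) + 1801 = ((½ + √(121² + 46²)/4) + 22679) + 1801 = ((½ + √(14641 + 2116)/4) + 22679) + 1801 = ((½ + √16757/4) + 22679) + 1801 = (45359/2 + √16757/4) + 1801 = 48961/2 + √16757/4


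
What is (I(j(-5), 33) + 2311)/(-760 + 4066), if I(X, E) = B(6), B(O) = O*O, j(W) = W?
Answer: 2347/3306 ≈ 0.70992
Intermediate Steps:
B(O) = O**2
I(X, E) = 36 (I(X, E) = 6**2 = 36)
(I(j(-5), 33) + 2311)/(-760 + 4066) = (36 + 2311)/(-760 + 4066) = 2347/3306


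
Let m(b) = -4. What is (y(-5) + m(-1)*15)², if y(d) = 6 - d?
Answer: 2401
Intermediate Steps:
(y(-5) + m(-1)*15)² = ((6 - 1*(-5)) - 4*15)² = ((6 + 5) - 60)² = (11 - 60)² = (-49)² = 2401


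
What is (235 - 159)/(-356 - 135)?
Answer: -76/491 ≈ -0.15479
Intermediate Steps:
(235 - 159)/(-356 - 135) = 76/(-491) = 76*(-1/491) = -76/491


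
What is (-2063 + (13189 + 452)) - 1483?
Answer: 10095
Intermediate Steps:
(-2063 + (13189 + 452)) - 1483 = (-2063 + 13641) - 1483 = 11578 - 1483 = 10095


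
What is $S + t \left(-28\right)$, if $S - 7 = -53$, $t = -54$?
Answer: $1466$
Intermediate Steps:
$S = -46$ ($S = 7 - 53 = -46$)
$S + t \left(-28\right) = -46 - -1512 = -46 + 1512 = 1466$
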